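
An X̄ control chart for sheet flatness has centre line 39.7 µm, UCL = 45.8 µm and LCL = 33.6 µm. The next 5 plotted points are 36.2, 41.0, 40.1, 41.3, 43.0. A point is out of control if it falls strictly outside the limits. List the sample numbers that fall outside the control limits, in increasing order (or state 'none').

All 5 points lie within [33.6, 45.8].

none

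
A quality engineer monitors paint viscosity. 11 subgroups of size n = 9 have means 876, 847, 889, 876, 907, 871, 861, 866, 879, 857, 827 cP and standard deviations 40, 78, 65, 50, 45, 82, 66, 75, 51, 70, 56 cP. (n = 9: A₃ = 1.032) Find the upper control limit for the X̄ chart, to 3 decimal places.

932.336

X̄̄ = (876 + 847 + 889 + 876 + 907 + 871 + 861 + 866 + 879 + 857 + 827) / 11 = 868.7273
s̄ = (40 + 78 + 65 + 50 + 45 + 82 + 66 + 75 + 51 + 70 + 56) / 11 = 61.6364
UCL = X̄̄ + A₃·s̄ = 868.7273 + 1.032 × 61.6364 = 932.3360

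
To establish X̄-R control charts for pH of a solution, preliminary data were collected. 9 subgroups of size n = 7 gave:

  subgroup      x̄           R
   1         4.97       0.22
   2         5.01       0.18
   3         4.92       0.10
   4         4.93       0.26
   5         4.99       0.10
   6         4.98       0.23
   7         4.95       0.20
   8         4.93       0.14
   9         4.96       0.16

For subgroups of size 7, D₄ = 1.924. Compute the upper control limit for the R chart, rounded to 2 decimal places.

R̄ = (0.22 + 0.18 + 0.10 + 0.26 + 0.10 + 0.23 + 0.20 + 0.14 + 0.16) / 9 = 1.5900 / 9 = 0.1767
UCL_R = D₄·R̄ = 1.924 × 0.1767 = 0.3399

0.34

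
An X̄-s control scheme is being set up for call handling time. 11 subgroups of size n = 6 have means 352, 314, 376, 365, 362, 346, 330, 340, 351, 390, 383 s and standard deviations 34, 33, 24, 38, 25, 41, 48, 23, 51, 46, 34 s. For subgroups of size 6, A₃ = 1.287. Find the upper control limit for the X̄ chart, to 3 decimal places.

401.813

X̄̄ = (352 + 314 + 376 + 365 + 362 + 346 + 330 + 340 + 351 + 390 + 383) / 11 = 355.3636
s̄ = (34 + 33 + 24 + 38 + 25 + 41 + 48 + 23 + 51 + 46 + 34) / 11 = 36.0909
UCL = X̄̄ + A₃·s̄ = 355.3636 + 1.287 × 36.0909 = 401.8126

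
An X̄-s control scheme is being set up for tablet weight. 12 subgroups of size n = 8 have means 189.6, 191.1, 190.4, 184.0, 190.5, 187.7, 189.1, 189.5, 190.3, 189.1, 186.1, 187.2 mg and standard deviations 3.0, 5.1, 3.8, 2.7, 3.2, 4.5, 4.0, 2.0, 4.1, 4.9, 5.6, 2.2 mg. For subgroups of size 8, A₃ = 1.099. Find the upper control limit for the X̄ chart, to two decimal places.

X̄̄ = (189.6 + 191.1 + 190.4 + 184.0 + 190.5 + 187.7 + 189.1 + 189.5 + 190.3 + 189.1 + 186.1 + 187.2) / 12 = 188.7167
s̄ = (3.0 + 5.1 + 3.8 + 2.7 + 3.2 + 4.5 + 4.0 + 2.0 + 4.1 + 4.9 + 5.6 + 2.2) / 12 = 3.7583
UCL = X̄̄ + A₃·s̄ = 188.7167 + 1.099 × 3.7583 = 192.8471

192.85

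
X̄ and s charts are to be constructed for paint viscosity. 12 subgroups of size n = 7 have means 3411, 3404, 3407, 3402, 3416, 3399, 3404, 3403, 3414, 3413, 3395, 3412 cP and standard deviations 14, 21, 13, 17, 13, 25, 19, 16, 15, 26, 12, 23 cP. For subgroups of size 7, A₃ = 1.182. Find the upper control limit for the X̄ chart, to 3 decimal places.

3427.746

X̄̄ = (3411 + 3404 + 3407 + 3402 + 3416 + 3399 + 3404 + 3403 + 3414 + 3413 + 3395 + 3412) / 12 = 3406.6667
s̄ = (14 + 21 + 13 + 17 + 13 + 25 + 19 + 16 + 15 + 26 + 12 + 23) / 12 = 17.8333
UCL = X̄̄ + A₃·s̄ = 3406.6667 + 1.182 × 17.8333 = 3427.7457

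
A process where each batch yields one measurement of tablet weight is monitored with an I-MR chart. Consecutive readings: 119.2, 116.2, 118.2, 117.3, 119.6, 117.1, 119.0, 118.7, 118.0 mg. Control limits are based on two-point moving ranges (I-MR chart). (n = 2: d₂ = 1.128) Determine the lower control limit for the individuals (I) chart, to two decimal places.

113.62

X̄ = (119.2 + 116.2 + 118.2 + 117.3 + 119.6 + 117.1 + 119.0 + 118.7 + 118.0) / 9 = 118.1444
Moving ranges: 3.0, 2.0, 0.9, 2.3, 2.5, 1.9, 0.3, 0.7; M̄R̄ = 13.6000 / 8 = 1.7000
LCL = X̄ − 3·M̄R̄/d₂ = 118.1444 − 3 × 1.7000 / 1.128 = 113.6232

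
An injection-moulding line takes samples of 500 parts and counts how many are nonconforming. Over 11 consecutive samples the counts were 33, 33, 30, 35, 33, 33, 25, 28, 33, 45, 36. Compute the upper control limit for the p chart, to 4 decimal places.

p̄ = Σdᵢ / (k·n) = 364 / (11 × 500) = 0.06618
UCL = p̄ + 3·√(p̄(1−p̄)/n) = 0.06618 + 3 × √(0.06618×0.93382/500) = 0.06618 + 3 × 0.01112 = 0.09953

0.0995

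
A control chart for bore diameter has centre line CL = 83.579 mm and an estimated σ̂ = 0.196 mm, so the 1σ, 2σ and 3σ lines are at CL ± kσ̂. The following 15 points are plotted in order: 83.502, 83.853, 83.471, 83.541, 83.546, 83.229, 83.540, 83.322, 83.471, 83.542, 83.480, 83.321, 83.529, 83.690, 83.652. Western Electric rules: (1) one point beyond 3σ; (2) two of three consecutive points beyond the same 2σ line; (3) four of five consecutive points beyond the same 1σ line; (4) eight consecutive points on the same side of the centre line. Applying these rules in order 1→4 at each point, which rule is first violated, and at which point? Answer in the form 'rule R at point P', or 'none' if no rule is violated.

rule 4 at point 10

Zone of each point (C = within 1σ̂, B = 1σ̂–2σ̂, A = 2σ̂–3σ̂, * = beyond 3σ̂; sign = side of CL): 1:-C, 2:+B, 3:-C, 4:-C, 5:-C, 6:-B, 7:-C, 8:-B, 9:-C, 10:-C, 11:-C, 12:-B, 13:-C, 14:+C, 15:+C
Rule 4 (eight consecutive points on the same side of the centre line) is satisfied at point 10.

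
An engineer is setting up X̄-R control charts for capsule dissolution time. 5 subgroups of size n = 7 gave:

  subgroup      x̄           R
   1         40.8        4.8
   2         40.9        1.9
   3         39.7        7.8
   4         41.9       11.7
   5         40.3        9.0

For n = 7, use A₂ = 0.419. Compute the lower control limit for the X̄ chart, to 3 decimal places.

37.770

X̄̄ = (40.8 + 40.9 + 39.7 + 41.9 + 40.3) / 5 = 203.6000 / 5 = 40.7200
R̄ = (4.8 + 1.9 + 7.8 + 11.7 + 9.0) / 5 = 35.2000 / 5 = 7.0400
LCL = X̄̄ − A₂·R̄ = 40.7200 − 0.419 × 7.0400 = 37.7702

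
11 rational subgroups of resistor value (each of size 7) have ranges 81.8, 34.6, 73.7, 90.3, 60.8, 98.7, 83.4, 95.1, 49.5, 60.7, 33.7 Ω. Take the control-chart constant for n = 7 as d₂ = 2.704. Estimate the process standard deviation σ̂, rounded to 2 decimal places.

R̄ = (81.8 + 34.6 + 73.7 + 90.3 + 60.8 + 98.7 + 83.4 + 95.1 + 49.5 + 60.7 + 33.7) / 11 = 69.3000
σ̂ = R̄ / d₂ = 69.3000 / 2.704 = 25.6287

25.63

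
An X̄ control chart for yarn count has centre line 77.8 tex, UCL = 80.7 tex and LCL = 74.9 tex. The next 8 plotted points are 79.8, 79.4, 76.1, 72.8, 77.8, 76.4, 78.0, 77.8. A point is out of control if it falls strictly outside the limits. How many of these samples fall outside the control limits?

1

Compare each point to [74.9, 80.7]: sample 4 = 72.8 < LCL.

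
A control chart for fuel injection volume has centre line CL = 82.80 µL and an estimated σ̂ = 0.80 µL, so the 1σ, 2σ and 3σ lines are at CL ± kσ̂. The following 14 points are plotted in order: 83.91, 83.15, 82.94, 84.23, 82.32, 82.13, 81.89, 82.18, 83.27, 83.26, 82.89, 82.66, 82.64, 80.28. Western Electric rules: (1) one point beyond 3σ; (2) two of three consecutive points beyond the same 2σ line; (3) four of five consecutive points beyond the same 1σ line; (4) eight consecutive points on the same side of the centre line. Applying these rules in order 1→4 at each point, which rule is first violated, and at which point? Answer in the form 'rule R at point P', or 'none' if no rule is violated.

rule 1 at point 14

Zone of each point (C = within 1σ̂, B = 1σ̂–2σ̂, A = 2σ̂–3σ̂, * = beyond 3σ̂; sign = side of CL): 1:+B, 2:+C, 3:+C, 4:+B, 5:-C, 6:-C, 7:-B, 8:-C, 9:+C, 10:+C, 11:+C, 12:-C, 13:-C, 14:-*
Rule 1 (one point beyond the 3σ limits) is satisfied at point 14.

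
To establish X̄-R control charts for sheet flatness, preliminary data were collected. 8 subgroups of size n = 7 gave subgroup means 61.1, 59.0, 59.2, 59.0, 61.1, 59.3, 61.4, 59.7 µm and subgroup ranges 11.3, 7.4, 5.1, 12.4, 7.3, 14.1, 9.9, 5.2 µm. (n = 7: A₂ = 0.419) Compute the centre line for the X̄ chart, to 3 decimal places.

X̄̄ = (61.1 + 59.0 + 59.2 + 59.0 + 61.1 + 59.3 + 61.4 + 59.7) / 8 = 479.8000 / 8 = 59.9750
CL = X̄̄ = 59.9750

59.975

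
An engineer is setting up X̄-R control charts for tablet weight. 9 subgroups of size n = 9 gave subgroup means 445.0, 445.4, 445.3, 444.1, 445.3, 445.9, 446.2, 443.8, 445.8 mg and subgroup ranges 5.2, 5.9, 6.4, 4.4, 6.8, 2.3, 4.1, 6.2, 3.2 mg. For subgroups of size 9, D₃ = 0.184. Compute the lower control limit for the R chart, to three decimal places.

R̄ = (5.2 + 5.9 + 6.4 + 4.4 + 6.8 + 2.3 + 4.1 + 6.2 + 3.2) / 9 = 44.5000 / 9 = 4.9444
LCL_R = D₃·R̄ = 0.184 × 4.9444 = 0.9098

0.910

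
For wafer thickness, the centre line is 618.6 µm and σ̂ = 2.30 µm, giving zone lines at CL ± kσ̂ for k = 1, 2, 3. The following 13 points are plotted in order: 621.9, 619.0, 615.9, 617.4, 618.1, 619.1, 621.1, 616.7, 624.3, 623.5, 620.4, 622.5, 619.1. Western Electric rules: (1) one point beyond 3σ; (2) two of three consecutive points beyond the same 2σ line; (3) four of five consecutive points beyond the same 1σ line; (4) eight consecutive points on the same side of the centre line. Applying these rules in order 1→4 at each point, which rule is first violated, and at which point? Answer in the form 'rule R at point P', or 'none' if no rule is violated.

Zone of each point (C = within 1σ̂, B = 1σ̂–2σ̂, A = 2σ̂–3σ̂, * = beyond 3σ̂; sign = side of CL): 1:+B, 2:+C, 3:-B, 4:-C, 5:-C, 6:+C, 7:+B, 8:-C, 9:+A, 10:+A, 11:+C, 12:+B, 13:+C
Rule 2 (two of three consecutive points beyond the same 2σ limit) is satisfied at point 10.

rule 2 at point 10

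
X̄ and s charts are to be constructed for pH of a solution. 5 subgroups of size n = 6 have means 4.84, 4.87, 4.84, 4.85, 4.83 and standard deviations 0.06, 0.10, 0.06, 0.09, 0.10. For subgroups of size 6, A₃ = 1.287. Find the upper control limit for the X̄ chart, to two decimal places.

X̄̄ = (4.84 + 4.87 + 4.84 + 4.85 + 4.83) / 5 = 4.8460
s̄ = (0.06 + 0.10 + 0.06 + 0.09 + 0.10) / 5 = 0.0820
UCL = X̄̄ + A₃·s̄ = 4.8460 + 1.287 × 0.0820 = 4.9515

4.95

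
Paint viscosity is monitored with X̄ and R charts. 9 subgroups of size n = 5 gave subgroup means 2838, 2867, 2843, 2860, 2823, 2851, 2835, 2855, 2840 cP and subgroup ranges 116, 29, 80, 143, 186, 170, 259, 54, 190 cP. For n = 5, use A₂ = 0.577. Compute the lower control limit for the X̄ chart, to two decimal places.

X̄̄ = (2838 + 2867 + 2843 + 2860 + 2823 + 2851 + 2835 + 2855 + 2840) / 9 = 25612.0000 / 9 = 2845.7778
R̄ = (116 + 29 + 80 + 143 + 186 + 170 + 259 + 54 + 190) / 9 = 1227.0000 / 9 = 136.3333
LCL = X̄̄ − A₂·R̄ = 2845.7778 − 0.577 × 136.3333 = 2767.1134

2767.11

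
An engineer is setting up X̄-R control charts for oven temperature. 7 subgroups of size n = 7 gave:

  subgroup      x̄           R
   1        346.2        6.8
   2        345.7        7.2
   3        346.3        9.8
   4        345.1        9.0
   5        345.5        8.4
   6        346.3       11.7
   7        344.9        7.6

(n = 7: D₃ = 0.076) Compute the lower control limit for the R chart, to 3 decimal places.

0.657

R̄ = (6.8 + 7.2 + 9.8 + 9.0 + 8.4 + 11.7 + 7.6) / 7 = 60.5000 / 7 = 8.6429
LCL_R = D₃·R̄ = 0.076 × 8.6429 = 0.6569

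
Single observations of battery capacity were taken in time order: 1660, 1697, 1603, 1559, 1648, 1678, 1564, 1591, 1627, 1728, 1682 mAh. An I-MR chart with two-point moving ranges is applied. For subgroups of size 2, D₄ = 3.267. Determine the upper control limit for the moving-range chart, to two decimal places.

Moving ranges: 37, 94, 44, 89, 30, 114, 27, 36, 101, 46; M̄R̄ = 618.0000 / 10 = 61.8000
UCL_MR = D₄·M̄R̄ = 3.267 × 61.8000 = 201.9006

201.90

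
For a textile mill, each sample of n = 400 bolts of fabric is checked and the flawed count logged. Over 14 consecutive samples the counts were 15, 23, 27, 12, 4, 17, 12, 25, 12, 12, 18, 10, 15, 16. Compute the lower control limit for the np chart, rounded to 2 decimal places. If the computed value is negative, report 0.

3.97

p̄ = Σdᵢ / (k·n) = 218 / (14 × 400) = 0.03893
LCL = np̄ − 3·√(np̄(1−p̄)) = 15.5714 − 3 × 3.8685 = 3.9659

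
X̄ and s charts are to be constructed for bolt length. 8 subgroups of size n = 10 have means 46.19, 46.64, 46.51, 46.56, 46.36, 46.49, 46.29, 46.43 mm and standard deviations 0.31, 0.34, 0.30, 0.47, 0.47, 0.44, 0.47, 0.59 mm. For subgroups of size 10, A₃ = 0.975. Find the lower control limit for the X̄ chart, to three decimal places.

X̄̄ = (46.19 + 46.64 + 46.51 + 46.56 + 46.36 + 46.49 + 46.29 + 46.43) / 8 = 46.4338
s̄ = (0.31 + 0.34 + 0.30 + 0.47 + 0.47 + 0.44 + 0.47 + 0.59) / 8 = 0.4237
LCL = X̄̄ − A₃·s̄ = 46.4338 − 0.975 × 0.4237 = 46.0206

46.021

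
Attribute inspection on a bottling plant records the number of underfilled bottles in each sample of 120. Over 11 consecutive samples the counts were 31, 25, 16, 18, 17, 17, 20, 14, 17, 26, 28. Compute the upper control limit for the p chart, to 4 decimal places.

0.2772

p̄ = Σdᵢ / (k·n) = 229 / (11 × 120) = 0.17348
UCL = p̄ + 3·√(p̄(1−p̄)/n) = 0.17348 + 3 × √(0.17348×0.82652/120) = 0.17348 + 3 × 0.03457 = 0.27719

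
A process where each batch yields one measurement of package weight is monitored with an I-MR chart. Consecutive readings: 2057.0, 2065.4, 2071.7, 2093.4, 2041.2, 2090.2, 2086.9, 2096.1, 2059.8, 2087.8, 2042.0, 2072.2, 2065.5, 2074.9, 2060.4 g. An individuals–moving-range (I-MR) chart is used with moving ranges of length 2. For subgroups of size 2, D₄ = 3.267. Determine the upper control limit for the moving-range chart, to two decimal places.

Moving ranges: 8.4, 6.3, 21.7, 52.2, 49.0, 3.3, 9.2, 36.3, 28.0, 45.8, 30.2, 6.7, 9.4, 14.5; M̄R̄ = 321.0000 / 14 = 22.9286
UCL_MR = D₄·M̄R̄ = 3.267 × 22.9286 = 74.9076

74.91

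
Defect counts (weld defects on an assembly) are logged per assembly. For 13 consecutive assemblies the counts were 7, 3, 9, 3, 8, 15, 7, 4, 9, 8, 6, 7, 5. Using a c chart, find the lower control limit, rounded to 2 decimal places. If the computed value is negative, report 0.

c̄ = (7 + 3 + 9 + 3 + 8 + 15 + 7 + 4 + 9 + 8 + 6 + 7 + 5) / 13 = 91 / 13 = 7.0000
LCL = c̄ − 3√c̄ = 7.0000 − 3 × 2.6458 = -0.9373 → 0 (cannot be negative)

0.00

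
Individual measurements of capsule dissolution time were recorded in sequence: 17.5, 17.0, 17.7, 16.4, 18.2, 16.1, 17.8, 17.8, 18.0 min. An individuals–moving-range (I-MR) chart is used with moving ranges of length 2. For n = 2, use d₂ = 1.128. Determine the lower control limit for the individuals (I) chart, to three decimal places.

14.630

X̄ = (17.5 + 17.0 + 17.7 + 16.4 + 18.2 + 16.1 + 17.8 + 17.8 + 18.0) / 9 = 17.3889
Moving ranges: 0.5, 0.7, 1.3, 1.8, 2.1, 1.7, 0.0, 0.2; M̄R̄ = 8.3000 / 8 = 1.0375
LCL = X̄ − 3·M̄R̄/d₂ = 17.3889 − 3 × 1.0375 / 1.128 = 14.6296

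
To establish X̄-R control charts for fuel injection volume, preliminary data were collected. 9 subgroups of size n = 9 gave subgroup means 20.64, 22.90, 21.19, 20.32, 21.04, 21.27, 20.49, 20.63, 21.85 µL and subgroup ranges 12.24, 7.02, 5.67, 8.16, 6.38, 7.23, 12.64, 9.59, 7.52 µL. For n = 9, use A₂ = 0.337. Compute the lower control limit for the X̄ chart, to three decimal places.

X̄̄ = (20.64 + 22.90 + 21.19 + 20.32 + 21.04 + 21.27 + 20.49 + 20.63 + 21.85) / 9 = 190.3300 / 9 = 21.1478
R̄ = (12.24 + 7.02 + 5.67 + 8.16 + 6.38 + 7.23 + 12.64 + 9.59 + 7.52) / 9 = 76.4500 / 9 = 8.4944
LCL = X̄̄ − A₂·R̄ = 21.1478 − 0.337 × 8.4944 = 18.2851

18.285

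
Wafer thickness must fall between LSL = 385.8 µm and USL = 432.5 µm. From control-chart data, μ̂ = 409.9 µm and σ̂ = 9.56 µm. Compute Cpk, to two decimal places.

0.79

Cpu = (USL − μ̂) / (3σ̂) = (432.5 − 409.9) / (3 × 9.56) = 0.7880; Cpl = (μ̂ − LSL) / (3σ̂) = (409.9 − 385.8) / (3 × 9.56) = 0.8403; Cpk = min(Cpu, Cpl) = 0.7880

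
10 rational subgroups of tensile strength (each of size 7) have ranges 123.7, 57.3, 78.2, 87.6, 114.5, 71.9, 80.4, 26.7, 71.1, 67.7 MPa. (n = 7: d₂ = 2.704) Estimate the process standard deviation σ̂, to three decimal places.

R̄ = (123.7 + 57.3 + 78.2 + 87.6 + 114.5 + 71.9 + 80.4 + 26.7 + 71.1 + 67.7) / 10 = 77.9100
σ̂ = R̄ / d₂ = 77.9100 / 2.704 = 28.8129

28.813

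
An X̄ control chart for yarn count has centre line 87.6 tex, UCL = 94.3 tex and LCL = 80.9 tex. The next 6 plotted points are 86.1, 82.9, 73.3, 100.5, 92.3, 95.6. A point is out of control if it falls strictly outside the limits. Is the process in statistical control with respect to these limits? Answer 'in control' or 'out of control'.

Compare each point to [80.9, 94.3]: sample 3 = 73.3 < LCL; sample 4 = 100.5 > UCL; sample 6 = 95.6 > UCL.

out of control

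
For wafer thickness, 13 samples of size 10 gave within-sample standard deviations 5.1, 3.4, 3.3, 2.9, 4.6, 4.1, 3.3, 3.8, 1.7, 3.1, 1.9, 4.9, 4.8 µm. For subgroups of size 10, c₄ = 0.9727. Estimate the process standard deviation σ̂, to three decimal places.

s̄ = (5.1 + 3.4 + 3.3 + 2.9 + 4.6 + 4.1 + 3.3 + 3.8 + 1.7 + 3.1 + 1.9 + 4.9 + 4.8) / 13 = 3.6077
σ̂ = s̄ / c₄ = 3.6077 / 0.9727 = 3.7089

3.709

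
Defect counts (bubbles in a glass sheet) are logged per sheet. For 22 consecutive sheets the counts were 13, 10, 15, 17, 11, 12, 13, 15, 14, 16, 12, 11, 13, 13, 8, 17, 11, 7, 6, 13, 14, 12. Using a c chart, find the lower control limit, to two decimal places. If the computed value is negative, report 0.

c̄ = (13 + 10 + 15 + 17 + 11 + 12 + 13 + 15 + 14 + 16 + 12 + 11 + 13 + 13 + 8 + 17 + 11 + 7 + 6 + 13 + 14 + 12) / 22 = 273 / 22 = 12.4091
LCL = c̄ − 3√c̄ = 12.4091 − 3 × 3.5227 = 1.8411

1.84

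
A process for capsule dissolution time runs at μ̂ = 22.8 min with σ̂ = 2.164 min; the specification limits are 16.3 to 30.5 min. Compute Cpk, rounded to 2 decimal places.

1.00

Cpu = (USL − μ̂) / (3σ̂) = (30.5 − 22.8) / (3 × 2.164) = 1.1861; Cpl = (μ̂ − LSL) / (3σ̂) = (22.8 − 16.3) / (3 × 2.164) = 1.0012; Cpk = min(Cpu, Cpl) = 1.0012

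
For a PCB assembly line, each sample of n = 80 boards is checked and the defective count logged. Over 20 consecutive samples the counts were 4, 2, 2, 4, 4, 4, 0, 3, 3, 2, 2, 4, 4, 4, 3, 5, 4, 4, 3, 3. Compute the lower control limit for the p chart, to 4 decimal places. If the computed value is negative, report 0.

p̄ = Σdᵢ / (k·n) = 64 / (20 × 80) = 0.04000
LCL = p̄ − 3·√(p̄(1−p̄)/n) = 0.04000 − 3 × 0.02191 = -0.02573 → 0 (negative, so LCL = 0)

0.0000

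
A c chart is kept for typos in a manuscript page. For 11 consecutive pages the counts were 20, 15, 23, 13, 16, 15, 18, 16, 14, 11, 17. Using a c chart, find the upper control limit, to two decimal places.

c̄ = (20 + 15 + 23 + 13 + 16 + 15 + 18 + 16 + 14 + 11 + 17) / 11 = 178 / 11 = 16.1818
UCL = c̄ + 3√c̄ = 16.1818 + 3 × √16.1818 = 16.1818 + 3 × 4.0227 = 28.2498

28.25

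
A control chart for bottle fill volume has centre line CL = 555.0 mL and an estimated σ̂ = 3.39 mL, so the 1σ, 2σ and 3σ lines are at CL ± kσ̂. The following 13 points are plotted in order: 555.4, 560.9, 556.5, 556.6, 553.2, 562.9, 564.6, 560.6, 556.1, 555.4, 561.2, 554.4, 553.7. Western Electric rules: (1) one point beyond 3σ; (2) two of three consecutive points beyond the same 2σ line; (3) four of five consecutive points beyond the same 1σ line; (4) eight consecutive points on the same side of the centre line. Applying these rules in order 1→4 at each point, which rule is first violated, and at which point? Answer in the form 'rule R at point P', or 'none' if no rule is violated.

rule 2 at point 7

Zone of each point (C = within 1σ̂, B = 1σ̂–2σ̂, A = 2σ̂–3σ̂, * = beyond 3σ̂; sign = side of CL): 1:+C, 2:+B, 3:+C, 4:+C, 5:-C, 6:+A, 7:+A, 8:+B, 9:+C, 10:+C, 11:+B, 12:-C, 13:-C
Rule 2 (two of three consecutive points beyond the same 2σ limit) is satisfied at point 7.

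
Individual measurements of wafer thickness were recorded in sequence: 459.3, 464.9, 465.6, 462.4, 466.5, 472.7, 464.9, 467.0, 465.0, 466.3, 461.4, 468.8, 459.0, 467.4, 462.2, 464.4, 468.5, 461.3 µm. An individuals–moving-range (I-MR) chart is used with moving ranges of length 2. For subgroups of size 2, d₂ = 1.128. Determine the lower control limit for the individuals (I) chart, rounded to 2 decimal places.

X̄ = (459.3 + 464.9 + 465.6 + 462.4 + 466.5 + 472.7 + 464.9 + 467.0 + 465.0 + 466.3 + 461.4 + 468.8 + 459.0 + 467.4 + 462.2 + 464.4 + 468.5 + 461.3) / 18 = 464.8667
Moving ranges: 5.6, 0.7, 3.2, 4.1, 6.2, 7.8, 2.1, 2.0, 1.3, 4.9, 7.4, 9.8, 8.4, 5.2, 2.2, 4.1, 7.2; M̄R̄ = 82.2000 / 17 = 4.8353
LCL = X̄ − 3·M̄R̄/d₂ = 464.8667 − 3 × 4.8353 / 1.128 = 452.0068

452.01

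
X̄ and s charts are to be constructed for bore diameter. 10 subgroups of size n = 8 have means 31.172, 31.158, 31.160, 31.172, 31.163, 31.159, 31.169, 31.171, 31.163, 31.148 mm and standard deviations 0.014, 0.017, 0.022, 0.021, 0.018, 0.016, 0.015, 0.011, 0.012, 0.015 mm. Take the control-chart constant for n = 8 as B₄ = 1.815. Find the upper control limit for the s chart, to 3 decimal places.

0.029

s̄ = (0.014 + 0.017 + 0.022 + 0.021 + 0.018 + 0.016 + 0.015 + 0.011 + 0.012 + 0.015) / 10 = 0.0161
UCL_s = B₄·s̄ = 1.815 × 0.0161 = 0.0292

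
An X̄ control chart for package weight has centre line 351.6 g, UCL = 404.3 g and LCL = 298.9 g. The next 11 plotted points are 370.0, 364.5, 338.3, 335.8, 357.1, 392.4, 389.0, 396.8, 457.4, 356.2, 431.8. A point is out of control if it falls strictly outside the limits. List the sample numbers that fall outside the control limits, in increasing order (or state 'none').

9, 11

Compare each point to [298.9, 404.3]: sample 9 = 457.4 > UCL; sample 11 = 431.8 > UCL.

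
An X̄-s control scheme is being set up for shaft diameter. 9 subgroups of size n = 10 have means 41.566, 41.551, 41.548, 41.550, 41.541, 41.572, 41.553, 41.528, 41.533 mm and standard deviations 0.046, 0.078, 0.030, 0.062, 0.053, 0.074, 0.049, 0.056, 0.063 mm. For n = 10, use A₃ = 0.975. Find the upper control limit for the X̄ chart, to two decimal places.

X̄̄ = (41.566 + 41.551 + 41.548 + 41.550 + 41.541 + 41.572 + 41.553 + 41.528 + 41.533) / 9 = 41.5491
s̄ = (0.046 + 0.078 + 0.030 + 0.062 + 0.053 + 0.074 + 0.049 + 0.056 + 0.063) / 9 = 0.0568
UCL = X̄̄ + A₃·s̄ = 41.5491 + 0.975 × 0.0568 = 41.6045

41.60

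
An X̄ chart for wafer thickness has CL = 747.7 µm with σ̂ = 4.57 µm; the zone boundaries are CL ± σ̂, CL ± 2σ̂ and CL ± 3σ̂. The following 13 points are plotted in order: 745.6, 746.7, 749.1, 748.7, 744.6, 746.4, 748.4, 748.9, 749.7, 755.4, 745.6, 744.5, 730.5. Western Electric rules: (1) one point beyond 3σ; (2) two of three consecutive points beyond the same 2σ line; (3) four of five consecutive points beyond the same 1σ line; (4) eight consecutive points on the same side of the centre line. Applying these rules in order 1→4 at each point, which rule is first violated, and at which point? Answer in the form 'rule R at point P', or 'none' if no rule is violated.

Zone of each point (C = within 1σ̂, B = 1σ̂–2σ̂, A = 2σ̂–3σ̂, * = beyond 3σ̂; sign = side of CL): 1:-C, 2:-C, 3:+C, 4:+C, 5:-C, 6:-C, 7:+C, 8:+C, 9:+C, 10:+B, 11:-C, 12:-C, 13:-*
Rule 1 (one point beyond the 3σ limits) is satisfied at point 13.

rule 1 at point 13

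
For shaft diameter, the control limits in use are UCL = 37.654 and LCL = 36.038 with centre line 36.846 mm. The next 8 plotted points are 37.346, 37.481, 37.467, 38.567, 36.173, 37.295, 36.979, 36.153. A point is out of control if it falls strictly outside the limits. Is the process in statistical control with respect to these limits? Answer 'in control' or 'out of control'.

Compare each point to [36.038, 37.654]: sample 4 = 38.567 > UCL.

out of control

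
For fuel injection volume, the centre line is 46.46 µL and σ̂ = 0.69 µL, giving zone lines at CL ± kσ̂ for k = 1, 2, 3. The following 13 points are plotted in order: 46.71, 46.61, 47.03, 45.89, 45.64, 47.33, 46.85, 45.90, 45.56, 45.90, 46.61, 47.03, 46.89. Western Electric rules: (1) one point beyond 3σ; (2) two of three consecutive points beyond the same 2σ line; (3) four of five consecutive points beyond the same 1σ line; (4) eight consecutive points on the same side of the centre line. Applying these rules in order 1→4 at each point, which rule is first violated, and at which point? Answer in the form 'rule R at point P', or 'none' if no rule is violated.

Zone of each point (C = within 1σ̂, B = 1σ̂–2σ̂, A = 2σ̂–3σ̂, * = beyond 3σ̂; sign = side of CL): 1:+C, 2:+C, 3:+C, 4:-C, 5:-B, 6:+B, 7:+C, 8:-C, 9:-B, 10:-C, 11:+C, 12:+C, 13:+C
No rule fires across all 13 points.

none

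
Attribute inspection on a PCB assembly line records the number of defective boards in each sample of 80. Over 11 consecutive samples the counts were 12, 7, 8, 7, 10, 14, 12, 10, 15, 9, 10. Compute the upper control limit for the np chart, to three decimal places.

19.374

p̄ = Σdᵢ / (k·n) = 114 / (11 × 80) = 0.12955
UCL = np̄ + 3·√(np̄(1−p̄)) = 10.3636 + 3 × √(10.3636×0.87045) = 10.3636 + 3 × 3.0035 = 19.3742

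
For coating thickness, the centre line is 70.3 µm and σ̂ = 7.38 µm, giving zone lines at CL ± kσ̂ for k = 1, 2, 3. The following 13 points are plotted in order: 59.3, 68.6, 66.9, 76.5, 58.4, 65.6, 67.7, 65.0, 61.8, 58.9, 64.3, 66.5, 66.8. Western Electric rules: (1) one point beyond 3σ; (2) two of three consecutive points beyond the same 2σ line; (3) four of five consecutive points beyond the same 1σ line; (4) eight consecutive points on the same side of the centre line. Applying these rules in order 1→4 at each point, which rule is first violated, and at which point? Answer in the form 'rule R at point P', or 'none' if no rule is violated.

rule 4 at point 12

Zone of each point (C = within 1σ̂, B = 1σ̂–2σ̂, A = 2σ̂–3σ̂, * = beyond 3σ̂; sign = side of CL): 1:-B, 2:-C, 3:-C, 4:+C, 5:-B, 6:-C, 7:-C, 8:-C, 9:-B, 10:-B, 11:-C, 12:-C, 13:-C
Rule 4 (eight consecutive points on the same side of the centre line) is satisfied at point 12.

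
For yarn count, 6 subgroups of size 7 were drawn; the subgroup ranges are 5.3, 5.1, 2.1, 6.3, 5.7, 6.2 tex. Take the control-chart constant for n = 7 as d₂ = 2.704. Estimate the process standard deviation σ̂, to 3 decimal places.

1.892

R̄ = (5.3 + 5.1 + 2.1 + 6.3 + 5.7 + 6.2) / 6 = 5.1167
σ̂ = R̄ / d₂ = 5.1167 / 2.704 = 1.8923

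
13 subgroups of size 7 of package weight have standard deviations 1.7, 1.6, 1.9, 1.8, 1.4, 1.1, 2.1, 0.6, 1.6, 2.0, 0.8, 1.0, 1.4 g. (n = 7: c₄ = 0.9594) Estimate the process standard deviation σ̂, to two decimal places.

1.52

s̄ = (1.7 + 1.6 + 1.9 + 1.8 + 1.4 + 1.1 + 2.1 + 0.6 + 1.6 + 2.0 + 0.8 + 1.0 + 1.4) / 13 = 1.4615
σ̂ = s̄ / c₄ = 1.4615 / 0.9594 = 1.5234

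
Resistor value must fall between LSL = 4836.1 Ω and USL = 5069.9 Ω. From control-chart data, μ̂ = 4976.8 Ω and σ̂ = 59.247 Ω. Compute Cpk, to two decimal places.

0.52

Cpu = (USL − μ̂) / (3σ̂) = (5069.9 − 4976.8) / (3 × 59.247) = 0.5238; Cpl = (μ̂ − LSL) / (3σ̂) = (4976.8 − 4836.1) / (3 × 59.247) = 0.7916; Cpk = min(Cpu, Cpl) = 0.5238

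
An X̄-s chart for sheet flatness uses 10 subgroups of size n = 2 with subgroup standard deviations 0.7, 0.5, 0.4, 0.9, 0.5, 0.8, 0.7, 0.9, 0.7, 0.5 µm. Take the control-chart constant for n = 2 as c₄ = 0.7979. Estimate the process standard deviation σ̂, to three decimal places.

s̄ = (0.7 + 0.5 + 0.4 + 0.9 + 0.5 + 0.8 + 0.7 + 0.9 + 0.7 + 0.5) / 10 = 0.6600
σ̂ = s̄ / c₄ = 0.6600 / 0.7979 = 0.8272

0.827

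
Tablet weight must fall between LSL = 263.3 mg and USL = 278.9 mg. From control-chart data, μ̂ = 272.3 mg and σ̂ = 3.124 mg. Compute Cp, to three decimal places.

0.832

Cp = (USL − LSL) / (6σ̂) = (278.9 − 263.3) / (6 × 3.124) = 15.6000 / 18.7440 = 0.8323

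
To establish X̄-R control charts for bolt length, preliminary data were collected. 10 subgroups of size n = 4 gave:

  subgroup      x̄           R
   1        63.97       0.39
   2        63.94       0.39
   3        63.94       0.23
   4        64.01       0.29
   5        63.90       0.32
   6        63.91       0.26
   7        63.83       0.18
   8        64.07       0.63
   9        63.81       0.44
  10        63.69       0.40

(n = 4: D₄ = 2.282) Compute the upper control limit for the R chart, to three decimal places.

0.806

R̄ = (0.39 + 0.39 + 0.23 + 0.29 + 0.32 + 0.26 + 0.18 + 0.63 + 0.44 + 0.40) / 10 = 3.5300 / 10 = 0.3530
UCL_R = D₄·R̄ = 2.282 × 0.3530 = 0.8055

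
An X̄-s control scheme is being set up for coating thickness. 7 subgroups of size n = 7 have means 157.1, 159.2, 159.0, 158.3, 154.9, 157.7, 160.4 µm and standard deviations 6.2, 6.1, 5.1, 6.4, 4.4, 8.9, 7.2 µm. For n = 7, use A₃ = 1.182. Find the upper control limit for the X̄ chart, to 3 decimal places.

X̄̄ = (157.1 + 159.2 + 159.0 + 158.3 + 154.9 + 157.7 + 160.4) / 7 = 158.0857
s̄ = (6.2 + 6.1 + 5.1 + 6.4 + 4.4 + 8.9 + 7.2) / 7 = 6.3286
UCL = X̄̄ + A₃·s̄ = 158.0857 + 1.182 × 6.3286 = 165.5661

165.566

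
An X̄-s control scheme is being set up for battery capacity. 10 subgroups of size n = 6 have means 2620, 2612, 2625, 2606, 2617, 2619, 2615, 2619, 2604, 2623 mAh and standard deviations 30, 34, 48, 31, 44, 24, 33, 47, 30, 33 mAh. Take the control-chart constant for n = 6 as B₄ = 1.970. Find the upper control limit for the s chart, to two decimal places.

s̄ = (30 + 34 + 48 + 31 + 44 + 24 + 33 + 47 + 30 + 33) / 10 = 35.4000
UCL_s = B₄·s̄ = 1.970 × 35.4000 = 69.7380

69.74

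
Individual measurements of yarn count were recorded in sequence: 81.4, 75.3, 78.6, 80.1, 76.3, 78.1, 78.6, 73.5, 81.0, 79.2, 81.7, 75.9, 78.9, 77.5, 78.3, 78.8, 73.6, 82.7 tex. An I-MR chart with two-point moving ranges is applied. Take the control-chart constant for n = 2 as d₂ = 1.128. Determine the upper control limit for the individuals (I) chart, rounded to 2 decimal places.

X̄ = (81.4 + 75.3 + 78.6 + 80.1 + 76.3 + 78.1 + 78.6 + 73.5 + 81.0 + 79.2 + 81.7 + 75.9 + 78.9 + 77.5 + 78.3 + 78.8 + 73.6 + 82.7) / 18 = 78.3056
Moving ranges: 6.1, 3.3, 1.5, 3.8, 1.8, 0.5, 5.1, 7.5, 1.8, 2.5, 5.8, 3.0, 1.4, 0.8, 0.5, 5.2, 9.1; M̄R̄ = 59.7000 / 17 = 3.5118
UCL = X̄ + 3·M̄R̄/d₂ = 78.3056 + 3 × 3.5118 / 1.128 = 87.6454

87.65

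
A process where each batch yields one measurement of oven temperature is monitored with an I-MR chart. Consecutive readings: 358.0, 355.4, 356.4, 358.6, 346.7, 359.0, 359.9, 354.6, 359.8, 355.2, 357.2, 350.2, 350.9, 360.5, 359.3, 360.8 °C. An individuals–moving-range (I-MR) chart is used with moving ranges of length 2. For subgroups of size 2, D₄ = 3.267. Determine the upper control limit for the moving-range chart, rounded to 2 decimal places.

Moving ranges: 2.6, 1.0, 2.2, 11.9, 12.3, 0.9, 5.3, 5.2, 4.6, 2.0, 7.0, 0.7, 9.6, 1.2, 1.5; M̄R̄ = 68.0000 / 15 = 4.5333
UCL_MR = D₄·M̄R̄ = 3.267 × 4.5333 = 14.8104

14.81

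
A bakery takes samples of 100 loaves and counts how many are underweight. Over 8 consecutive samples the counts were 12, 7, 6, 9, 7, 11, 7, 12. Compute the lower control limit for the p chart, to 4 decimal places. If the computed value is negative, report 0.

p̄ = Σdᵢ / (k·n) = 71 / (8 × 100) = 0.08875
LCL = p̄ − 3·√(p̄(1−p̄)/n) = 0.08875 − 3 × 0.02844 = 0.00344

0.0034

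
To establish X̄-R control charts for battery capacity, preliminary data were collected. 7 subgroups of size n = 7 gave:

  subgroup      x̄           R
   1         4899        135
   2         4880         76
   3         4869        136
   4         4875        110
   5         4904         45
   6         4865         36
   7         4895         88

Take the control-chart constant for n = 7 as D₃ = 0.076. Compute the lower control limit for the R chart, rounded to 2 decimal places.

6.80

R̄ = (135 + 76 + 136 + 110 + 45 + 36 + 88) / 7 = 626.0000 / 7 = 89.4286
LCL_R = D₃·R̄ = 0.076 × 89.4286 = 6.7966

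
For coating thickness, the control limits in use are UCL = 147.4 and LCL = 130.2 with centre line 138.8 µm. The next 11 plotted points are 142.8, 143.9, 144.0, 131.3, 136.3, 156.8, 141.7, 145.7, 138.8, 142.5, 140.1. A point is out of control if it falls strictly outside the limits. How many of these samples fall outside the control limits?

1

Compare each point to [130.2, 147.4]: sample 6 = 156.8 > UCL.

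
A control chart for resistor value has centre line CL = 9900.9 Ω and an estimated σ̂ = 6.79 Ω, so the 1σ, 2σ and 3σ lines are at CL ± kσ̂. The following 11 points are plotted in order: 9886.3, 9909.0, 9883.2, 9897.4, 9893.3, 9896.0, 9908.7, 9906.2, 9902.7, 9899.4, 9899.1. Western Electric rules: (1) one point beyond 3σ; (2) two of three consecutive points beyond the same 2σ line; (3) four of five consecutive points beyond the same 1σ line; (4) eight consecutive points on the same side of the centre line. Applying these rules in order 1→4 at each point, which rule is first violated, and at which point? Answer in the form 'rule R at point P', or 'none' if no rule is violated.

rule 2 at point 3

Zone of each point (C = within 1σ̂, B = 1σ̂–2σ̂, A = 2σ̂–3σ̂, * = beyond 3σ̂; sign = side of CL): 1:-A, 2:+B, 3:-A, 4:-C, 5:-B, 6:-C, 7:+B, 8:+C, 9:+C, 10:-C, 11:-C
Rule 2 (two of three consecutive points beyond the same 2σ limit) is satisfied at point 3.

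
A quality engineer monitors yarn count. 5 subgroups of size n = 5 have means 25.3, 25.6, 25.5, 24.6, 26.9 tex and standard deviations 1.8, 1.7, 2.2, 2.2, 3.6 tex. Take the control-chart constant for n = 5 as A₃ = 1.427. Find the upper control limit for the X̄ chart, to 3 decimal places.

28.862

X̄̄ = (25.3 + 25.6 + 25.5 + 24.6 + 26.9) / 5 = 25.5800
s̄ = (1.8 + 1.7 + 2.2 + 2.2 + 3.6) / 5 = 2.3000
UCL = X̄̄ + A₃·s̄ = 25.5800 + 1.427 × 2.3000 = 28.8621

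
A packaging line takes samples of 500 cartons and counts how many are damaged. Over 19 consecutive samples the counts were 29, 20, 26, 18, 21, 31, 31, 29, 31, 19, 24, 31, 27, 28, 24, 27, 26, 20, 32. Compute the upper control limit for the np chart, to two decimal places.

40.89

p̄ = Σdᵢ / (k·n) = 494 / (19 × 500) = 0.05200
UCL = np̄ + 3·√(np̄(1−p̄)) = 26.0000 + 3 × √(26.0000×0.94800) = 26.0000 + 3 × 4.9647 = 40.8940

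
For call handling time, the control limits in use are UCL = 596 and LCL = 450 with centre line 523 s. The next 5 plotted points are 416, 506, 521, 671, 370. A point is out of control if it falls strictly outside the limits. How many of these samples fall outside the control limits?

3

Compare each point to [450, 596]: sample 1 = 416 < LCL; sample 4 = 671 > UCL; sample 5 = 370 < LCL.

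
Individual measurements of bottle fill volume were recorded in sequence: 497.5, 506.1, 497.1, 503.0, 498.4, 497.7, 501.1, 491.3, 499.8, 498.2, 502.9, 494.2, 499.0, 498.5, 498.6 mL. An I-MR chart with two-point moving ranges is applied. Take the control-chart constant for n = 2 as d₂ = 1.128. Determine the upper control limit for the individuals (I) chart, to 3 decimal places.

X̄ = (497.5 + 506.1 + 497.1 + 503.0 + 498.4 + 497.7 + 501.1 + 491.3 + 499.8 + 498.2 + 502.9 + 494.2 + 499.0 + 498.5 + 498.6) / 15 = 498.8933
Moving ranges: 8.6, 9.0, 5.9, 4.6, 0.7, 3.4, 9.8, 8.5, 1.6, 4.7, 8.7, 4.8, 0.5, 0.1; M̄R̄ = 70.9000 / 14 = 5.0643
UCL = X̄ + 3·M̄R̄/d₂ = 498.8933 + 3 × 5.0643 / 1.128 = 512.3622

512.362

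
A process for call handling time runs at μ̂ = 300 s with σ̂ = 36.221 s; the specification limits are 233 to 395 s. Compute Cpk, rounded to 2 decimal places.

0.62

Cpu = (USL − μ̂) / (3σ̂) = (395 − 300) / (3 × 36.221) = 0.8743; Cpl = (μ̂ − LSL) / (3σ̂) = (300 − 233) / (3 × 36.221) = 0.6166; Cpk = min(Cpu, Cpl) = 0.6166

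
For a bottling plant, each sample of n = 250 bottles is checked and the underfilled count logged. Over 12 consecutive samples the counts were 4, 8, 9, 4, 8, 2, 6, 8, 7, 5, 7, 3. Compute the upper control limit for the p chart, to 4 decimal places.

p̄ = Σdᵢ / (k·n) = 71 / (12 × 250) = 0.02367
UCL = p̄ + 3·√(p̄(1−p̄)/n) = 0.02367 + 3 × √(0.02367×0.97633/250) = 0.02367 + 3 × 0.00961 = 0.05251

0.0525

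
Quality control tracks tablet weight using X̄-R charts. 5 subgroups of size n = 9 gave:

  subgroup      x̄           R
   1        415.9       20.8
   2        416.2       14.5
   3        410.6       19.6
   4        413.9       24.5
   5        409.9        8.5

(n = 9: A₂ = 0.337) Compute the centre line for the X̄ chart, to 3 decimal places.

X̄̄ = (415.9 + 416.2 + 410.6 + 413.9 + 409.9) / 5 = 2066.5000 / 5 = 413.3000
CL = X̄̄ = 413.3000

413.300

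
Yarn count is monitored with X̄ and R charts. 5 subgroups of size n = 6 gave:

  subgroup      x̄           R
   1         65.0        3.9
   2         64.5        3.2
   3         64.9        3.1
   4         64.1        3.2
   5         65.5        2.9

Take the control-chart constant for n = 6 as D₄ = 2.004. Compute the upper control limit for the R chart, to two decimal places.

6.53

R̄ = (3.9 + 3.2 + 3.1 + 3.2 + 2.9) / 5 = 16.3000 / 5 = 3.2600
UCL_R = D₄·R̄ = 2.004 × 3.2600 = 6.5330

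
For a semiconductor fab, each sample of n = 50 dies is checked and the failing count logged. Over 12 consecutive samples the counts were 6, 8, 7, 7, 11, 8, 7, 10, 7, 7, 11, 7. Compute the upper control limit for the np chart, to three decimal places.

p̄ = Σdᵢ / (k·n) = 96 / (12 × 50) = 0.16000
UCL = np̄ + 3·√(np̄(1−p̄)) = 8.0000 + 3 × √(8.0000×0.84000) = 8.0000 + 3 × 2.5923 = 15.7769

15.777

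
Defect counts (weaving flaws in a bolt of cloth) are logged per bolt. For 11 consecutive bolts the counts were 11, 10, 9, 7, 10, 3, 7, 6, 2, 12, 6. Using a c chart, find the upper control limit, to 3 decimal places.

c̄ = (11 + 10 + 9 + 7 + 10 + 3 + 7 + 6 + 2 + 12 + 6) / 11 = 83 / 11 = 7.5455
UCL = c̄ + 3√c̄ = 7.5455 + 3 × √7.5455 = 7.5455 + 3 × 2.7469 = 15.7862

15.786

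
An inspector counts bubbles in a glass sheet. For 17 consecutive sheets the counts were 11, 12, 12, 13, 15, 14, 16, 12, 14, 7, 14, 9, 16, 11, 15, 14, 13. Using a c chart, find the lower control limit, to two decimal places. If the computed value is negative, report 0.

2.08

c̄ = (11 + 12 + 12 + 13 + 15 + 14 + 16 + 12 + 14 + 7 + 14 + 9 + 16 + 11 + 15 + 14 + 13) / 17 = 218 / 17 = 12.8235
LCL = c̄ − 3√c̄ = 12.8235 − 3 × 3.5810 = 2.0805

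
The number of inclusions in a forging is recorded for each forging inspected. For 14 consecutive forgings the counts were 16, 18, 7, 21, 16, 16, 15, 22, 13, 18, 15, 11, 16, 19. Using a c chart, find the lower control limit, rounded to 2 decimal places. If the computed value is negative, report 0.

c̄ = (16 + 18 + 7 + 21 + 16 + 16 + 15 + 22 + 13 + 18 + 15 + 11 + 16 + 19) / 14 = 223 / 14 = 15.9286
LCL = c̄ − 3√c̄ = 15.9286 − 3 × 3.9911 = 3.9554

3.96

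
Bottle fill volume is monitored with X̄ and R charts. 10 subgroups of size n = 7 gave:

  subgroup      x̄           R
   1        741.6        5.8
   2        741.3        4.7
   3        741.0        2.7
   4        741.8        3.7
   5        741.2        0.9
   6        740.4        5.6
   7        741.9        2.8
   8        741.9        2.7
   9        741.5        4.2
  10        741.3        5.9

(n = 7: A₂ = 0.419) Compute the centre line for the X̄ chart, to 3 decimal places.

X̄̄ = (741.6 + 741.3 + 741.0 + 741.8 + 741.2 + 740.4 + 741.9 + 741.9 + 741.5 + 741.3) / 10 = 7413.9000 / 10 = 741.3900
CL = X̄̄ = 741.3900

741.390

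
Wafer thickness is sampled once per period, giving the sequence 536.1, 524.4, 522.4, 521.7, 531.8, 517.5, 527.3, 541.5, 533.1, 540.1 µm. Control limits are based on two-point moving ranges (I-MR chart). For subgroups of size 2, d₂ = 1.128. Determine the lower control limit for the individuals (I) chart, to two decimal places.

506.48

X̄ = (536.1 + 524.4 + 522.4 + 521.7 + 531.8 + 517.5 + 527.3 + 541.5 + 533.1 + 540.1) / 10 = 529.5900
Moving ranges: 11.7, 2.0, 0.7, 10.1, 14.3, 9.8, 14.2, 8.4, 7.0; M̄R̄ = 78.2000 / 9 = 8.6889
LCL = X̄ − 3·M̄R̄/d₂ = 529.5900 − 3 × 8.6889 / 1.128 = 506.4813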